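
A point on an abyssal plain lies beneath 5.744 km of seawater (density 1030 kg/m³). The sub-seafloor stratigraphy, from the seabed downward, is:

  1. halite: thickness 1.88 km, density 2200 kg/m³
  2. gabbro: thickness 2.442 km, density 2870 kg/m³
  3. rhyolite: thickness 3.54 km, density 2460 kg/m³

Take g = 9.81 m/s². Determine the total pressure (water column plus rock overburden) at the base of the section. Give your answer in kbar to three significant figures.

2.53 kbar

seawater: 1030 kg/m³ × 9.81 m/s² × 5744 m = 5.804×10^7 Pa = 0.5804 kbar
halite: 2200 kg/m³ × 9.81 m/s² × 1880 m = 4.057×10^7 Pa = 0.4057 kbar
gabbro: 2870 kg/m³ × 9.81 m/s² × 2442 m = 6.875×10^7 Pa = 0.6875 kbar
rhyolite: 2460 kg/m³ × 9.81 m/s² × 3540 m = 8.543×10^7 Pa = 0.8543 kbar
Total = 0.5804 + 0.4057 + 0.6875 + 0.8543 = 2.5280 kbar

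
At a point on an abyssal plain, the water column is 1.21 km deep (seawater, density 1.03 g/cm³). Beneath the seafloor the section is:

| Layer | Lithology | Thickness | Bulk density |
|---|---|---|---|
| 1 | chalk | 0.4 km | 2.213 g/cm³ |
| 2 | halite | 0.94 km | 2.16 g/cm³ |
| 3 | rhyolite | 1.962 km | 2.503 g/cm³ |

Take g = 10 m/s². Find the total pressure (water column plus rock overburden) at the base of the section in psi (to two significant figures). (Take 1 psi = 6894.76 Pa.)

seawater: 1030 kg/m³ × 10 m/s² × 1210 m = 1.246×10^7 Pa = 1808 psi
chalk: 2213 kg/m³ × 10 m/s² × 400 m = 8.852×10^6 Pa = 1284 psi
halite: 2160 kg/m³ × 10 m/s² × 940 m = 2.030×10^7 Pa = 2945 psi
rhyolite: 2503 kg/m³ × 10 m/s² × 1962 m = 4.911×10^7 Pa = 7123 psi
Total = 1808 + 1284 + 2945 + 7123 = 13159 psi

13000 psi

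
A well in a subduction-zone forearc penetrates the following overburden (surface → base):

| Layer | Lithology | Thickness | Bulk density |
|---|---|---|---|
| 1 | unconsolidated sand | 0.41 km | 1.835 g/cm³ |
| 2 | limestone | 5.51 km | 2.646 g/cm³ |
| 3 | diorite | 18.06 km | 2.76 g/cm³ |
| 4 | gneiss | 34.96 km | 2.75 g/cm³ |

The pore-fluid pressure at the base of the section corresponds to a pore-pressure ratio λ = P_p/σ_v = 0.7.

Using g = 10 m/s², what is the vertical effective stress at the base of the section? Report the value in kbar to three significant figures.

4.84 kbar

Overburden (lithostatic) stress σ_v:
unconsolidated sand: 1835 kg/m³ × 10 m/s² × 410 m = 7.524×10^6 Pa = 7.524 MPa
limestone: 2646 kg/m³ × 10 m/s² × 5510 m = 1.458×10^8 Pa = 145.8 MPa
diorite: 2760 kg/m³ × 10 m/s² × 18060 m = 4.985×10^8 Pa = 498.5 MPa
gneiss: 2750 kg/m³ × 10 m/s² × 34960 m = 9.614×10^8 Pa = 961.4 MPa
Total = 7.524 + 145.8 + 498.5 + 961.4 = 1613.2 MPa
Pore pressure P_p = λ·σ_v = 0.7 × 1613 MPa = 1129 MPa
Effective stress σ' = σ_v − P_p = 1613 − 1129 = 483.95 MPa = 4.8395 kbar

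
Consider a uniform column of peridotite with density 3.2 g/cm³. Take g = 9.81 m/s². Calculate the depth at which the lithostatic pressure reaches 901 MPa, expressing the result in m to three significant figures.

28700 m

h = P/(ρg) = 901 MPa / (3200 kg/m³ × 9.81 m/s²) = 9.010×10^8 Pa / 31392 Pa/m = 28702 m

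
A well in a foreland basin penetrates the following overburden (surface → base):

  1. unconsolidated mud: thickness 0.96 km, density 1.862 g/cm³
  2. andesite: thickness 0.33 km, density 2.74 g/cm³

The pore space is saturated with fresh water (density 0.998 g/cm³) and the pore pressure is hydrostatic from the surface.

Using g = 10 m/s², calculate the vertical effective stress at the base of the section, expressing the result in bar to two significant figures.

Overburden (lithostatic) stress σ_v:
unconsolidated mud: 1862 kg/m³ × 10 m/s² × 960 m = 1.788×10^7 Pa = 17.88 MPa
andesite: 2740 kg/m³ × 10 m/s² × 330 m = 9.042×10^6 Pa = 9.042 MPa
Total = 17.88 + 9.042 = 26.917 MPa
Pore pressure P_p = 998 kg/m³ × 10 m/s² × 1290 m = 1.287×10^7 Pa = 12.87 MPa
Effective stress σ' = σ_v − P_p = 26.92 − 12.87 = 14.043 MPa = 140.43 bar

140 bar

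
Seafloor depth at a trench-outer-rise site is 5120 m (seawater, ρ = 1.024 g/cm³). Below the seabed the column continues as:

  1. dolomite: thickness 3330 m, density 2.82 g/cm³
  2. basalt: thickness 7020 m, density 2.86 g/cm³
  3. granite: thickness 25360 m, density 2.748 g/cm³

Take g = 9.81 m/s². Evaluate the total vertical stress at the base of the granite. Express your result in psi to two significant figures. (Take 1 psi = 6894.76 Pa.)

150000 psi

seawater: 1024 kg/m³ × 9.81 m/s² × 5120 m = 5.143×10^7 Pa = 7460 psi
dolomite: 2820 kg/m³ × 9.81 m/s² × 3330 m = 9.212×10^7 Pa = 13361 psi
basalt: 2860 kg/m³ × 9.81 m/s² × 7020 m = 1.970×10^8 Pa = 28566 psi
granite: 2748 kg/m³ × 9.81 m/s² × 25360 m = 6.837×10^8 Pa = 99155 psi
Total = 7460 + 13361 + 28566 + 99155 = 1.4854×10^5 psi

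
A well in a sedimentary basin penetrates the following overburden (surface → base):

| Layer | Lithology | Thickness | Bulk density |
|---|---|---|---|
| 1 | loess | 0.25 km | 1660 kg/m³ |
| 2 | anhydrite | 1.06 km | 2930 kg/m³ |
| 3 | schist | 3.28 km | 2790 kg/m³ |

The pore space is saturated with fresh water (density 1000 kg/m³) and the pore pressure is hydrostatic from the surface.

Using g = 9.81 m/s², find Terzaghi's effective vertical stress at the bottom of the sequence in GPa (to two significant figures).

0.079 GPa

Overburden (lithostatic) stress σ_v:
loess: 1660 kg/m³ × 9.81 m/s² × 250 m = 4.071×10^6 Pa = 4.071 MPa
anhydrite: 2930 kg/m³ × 9.81 m/s² × 1060 m = 3.047×10^7 Pa = 30.47 MPa
schist: 2790 kg/m³ × 9.81 m/s² × 3280 m = 8.977×10^7 Pa = 89.77 MPa
Total = 4.071 + 30.47 + 89.77 = 124.31 MPa
Pore pressure P_p = 1000 kg/m³ × 9.81 m/s² × 4590 m = 4.503×10^7 Pa = 45.03 MPa
Effective stress σ' = σ_v − P_p = 124.3 − 45.03 = 79.284 MPa = 0.079284 GPa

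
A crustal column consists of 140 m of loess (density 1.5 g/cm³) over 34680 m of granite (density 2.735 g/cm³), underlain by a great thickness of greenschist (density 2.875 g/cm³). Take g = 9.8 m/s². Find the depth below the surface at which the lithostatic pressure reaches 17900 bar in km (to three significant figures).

Pressure at base of upper layers: 1500×9.8×140 + 2735×9.8×34680 = 9.316×10^8 Pa = 9316 bar
Remaining pressure to be supplied by greenschist: 1.790×10^9 − 9.316×10^8 = 8.584×10^8 Pa
Additional depth in greenschist = 8.584×10^8 Pa / (2875 kg/m³ × 9.8 m/s²) = 30467 m
Total depth = 34820 m + 30467 m = 65287 m
= 65.287 km

65.3 km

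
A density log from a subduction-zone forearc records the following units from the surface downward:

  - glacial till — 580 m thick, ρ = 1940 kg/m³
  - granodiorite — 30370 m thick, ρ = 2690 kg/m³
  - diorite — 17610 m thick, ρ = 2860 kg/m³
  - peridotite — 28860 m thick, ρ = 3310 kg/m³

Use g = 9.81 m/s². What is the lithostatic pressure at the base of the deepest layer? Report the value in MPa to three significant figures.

glacial till: 1940 kg/m³ × 9.81 m/s² × 580 m = 1.104×10^7 Pa = 11.04 MPa
granodiorite: 2690 kg/m³ × 9.81 m/s² × 30370 m = 8.014×10^8 Pa = 801.4 MPa
diorite: 2860 kg/m³ × 9.81 m/s² × 17610 m = 4.941×10^8 Pa = 494.1 MPa
peridotite: 3310 kg/m³ × 9.81 m/s² × 28860 m = 9.371×10^8 Pa = 937.1 MPa
Total = 11.04 + 801.4 + 494.1 + 937.1 = 2243.7 MPa

2240 MPa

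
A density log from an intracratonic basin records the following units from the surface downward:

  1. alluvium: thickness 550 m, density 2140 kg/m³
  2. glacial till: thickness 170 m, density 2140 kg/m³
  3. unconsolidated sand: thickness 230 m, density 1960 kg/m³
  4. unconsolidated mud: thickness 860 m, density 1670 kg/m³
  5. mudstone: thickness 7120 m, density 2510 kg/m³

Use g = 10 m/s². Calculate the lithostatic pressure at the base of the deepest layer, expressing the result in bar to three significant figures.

alluvium: 2140 kg/m³ × 10 m/s² × 550 m = 1.177×10^7 Pa = 117.7 bar
glacial till: 2140 kg/m³ × 10 m/s² × 170 m = 3.638×10^6 Pa = 36.38 bar
unconsolidated sand: 1960 kg/m³ × 10 m/s² × 230 m = 4.508×10^6 Pa = 45.08 bar
unconsolidated mud: 1670 kg/m³ × 10 m/s² × 860 m = 1.436×10^7 Pa = 143.6 bar
mudstone: 2510 kg/m³ × 10 m/s² × 7120 m = 1.787×10^8 Pa = 1787 bar
Total = 117.7 + 36.38 + 45.08 + 143.6 + 1787 = 2129.9 bar

2130 bar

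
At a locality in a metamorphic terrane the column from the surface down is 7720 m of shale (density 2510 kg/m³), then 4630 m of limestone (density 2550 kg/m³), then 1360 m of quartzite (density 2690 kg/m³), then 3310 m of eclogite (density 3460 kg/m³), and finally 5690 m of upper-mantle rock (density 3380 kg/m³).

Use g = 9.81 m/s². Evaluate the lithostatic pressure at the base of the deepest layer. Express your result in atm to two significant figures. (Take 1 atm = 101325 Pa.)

shale: 2510 kg/m³ × 9.81 m/s² × 7720 m = 1.901×10^8 Pa = 1876 atm
limestone: 2550 kg/m³ × 9.81 m/s² × 4630 m = 1.158×10^8 Pa = 1143 atm
quartzite: 2690 kg/m³ × 9.81 m/s² × 1360 m = 3.589×10^7 Pa = 354.2 atm
eclogite: 3460 kg/m³ × 9.81 m/s² × 3310 m = 1.124×10^8 Pa = 1109 atm
upper-mantle rock: 3380 kg/m³ × 9.81 m/s² × 5690 m = 1.887×10^8 Pa = 1862 atm
Total = 1876 + 1143 + 354.2 + 1109 + 1862 = 6344.1 atm

6300 atm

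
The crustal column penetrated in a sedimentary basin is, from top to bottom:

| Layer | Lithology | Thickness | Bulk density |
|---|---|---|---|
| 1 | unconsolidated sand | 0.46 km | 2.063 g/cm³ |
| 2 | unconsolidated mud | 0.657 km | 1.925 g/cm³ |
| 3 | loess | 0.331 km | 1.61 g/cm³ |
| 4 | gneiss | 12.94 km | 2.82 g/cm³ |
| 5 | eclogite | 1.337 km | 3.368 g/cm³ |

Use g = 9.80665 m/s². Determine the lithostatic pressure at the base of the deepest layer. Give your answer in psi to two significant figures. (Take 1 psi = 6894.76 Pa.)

unconsolidated sand: 2063 kg/m³ × 9.80665 m/s² × 460 m = 9.306×10^6 Pa = 1350 psi
unconsolidated mud: 1925 kg/m³ × 9.80665 m/s² × 657 m = 1.240×10^7 Pa = 1799 psi
loess: 1610 kg/m³ × 9.80665 m/s² × 331 m = 5.226×10^6 Pa = 758.0 psi
gneiss: 2820 kg/m³ × 9.80665 m/s² × 12940 m = 3.579×10^8 Pa = 51902 psi
eclogite: 3368 kg/m³ × 9.80665 m/s² × 1337 m = 4.416×10^7 Pa = 6405 psi
Total = 1350 + 1799 + 758.0 + 51902 + 6405 = 62214 psi

62000 psi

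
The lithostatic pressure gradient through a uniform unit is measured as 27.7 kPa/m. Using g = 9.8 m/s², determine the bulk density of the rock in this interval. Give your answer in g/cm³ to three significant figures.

ρ = (dP/dz)/g = 27.7 kPa/m / 9.8 m/s² = 27700 Pa/m / 9.8 m/s² = 2826.5 kg/m³
= 2.827 g/cm³

2.83 g/cm³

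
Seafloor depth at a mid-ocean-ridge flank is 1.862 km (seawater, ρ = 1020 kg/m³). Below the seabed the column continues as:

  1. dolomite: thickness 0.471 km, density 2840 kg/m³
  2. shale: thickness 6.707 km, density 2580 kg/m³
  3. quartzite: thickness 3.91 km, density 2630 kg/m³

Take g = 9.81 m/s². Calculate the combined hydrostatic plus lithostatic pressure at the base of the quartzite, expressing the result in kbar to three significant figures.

seawater: 1020 kg/m³ × 9.81 m/s² × 1862 m = 1.863×10^7 Pa = 0.1863 kbar
dolomite: 2840 kg/m³ × 9.81 m/s² × 471 m = 1.312×10^7 Pa = 0.1312 kbar
shale: 2580 kg/m³ × 9.81 m/s² × 6707 m = 1.698×10^8 Pa = 1.698 kbar
quartzite: 2630 kg/m³ × 9.81 m/s² × 3910 m = 1.009×10^8 Pa = 1.009 kbar
Total = 0.1863 + 0.1312 + 1.698 + 1.009 = 3.0239 kbar

3.02 kbar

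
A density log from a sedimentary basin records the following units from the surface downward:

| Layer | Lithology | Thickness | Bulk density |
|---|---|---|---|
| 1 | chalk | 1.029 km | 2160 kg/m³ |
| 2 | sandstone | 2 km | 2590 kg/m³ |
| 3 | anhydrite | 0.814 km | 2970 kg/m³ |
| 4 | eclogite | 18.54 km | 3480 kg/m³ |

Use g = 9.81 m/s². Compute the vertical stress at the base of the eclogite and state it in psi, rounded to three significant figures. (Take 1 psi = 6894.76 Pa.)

chalk: 2160 kg/m³ × 9.81 m/s² × 1029 m = 2.180×10^7 Pa = 3162 psi
sandstone: 2590 kg/m³ × 9.81 m/s² × 2000 m = 5.082×10^7 Pa = 7370 psi
anhydrite: 2970 kg/m³ × 9.81 m/s² × 814 m = 2.372×10^7 Pa = 3440 psi
eclogite: 3480 kg/m³ × 9.81 m/s² × 18540 m = 6.329×10^8 Pa = 91799 psi
Total = 3162 + 7370 + 3440 + 91799 = 1.0577×10^5 psi

106000 psi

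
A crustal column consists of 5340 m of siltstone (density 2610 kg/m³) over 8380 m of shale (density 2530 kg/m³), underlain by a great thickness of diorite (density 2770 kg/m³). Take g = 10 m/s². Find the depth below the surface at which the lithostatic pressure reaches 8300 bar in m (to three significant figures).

Pressure at base of upper layers: 2610×10×5340 + 2530×10×8380 = 3.514×10^8 Pa = 3514 bar
Remaining pressure to be supplied by diorite: 8.300×10^8 − 3.514×10^8 = 4.786×10^8 Pa
Additional depth in diorite = 4.786×10^8 Pa / (2770 kg/m³ × 10 m/s²) = 17278 m
Total depth = 13720 m + 17278 m = 30998 m

31000 m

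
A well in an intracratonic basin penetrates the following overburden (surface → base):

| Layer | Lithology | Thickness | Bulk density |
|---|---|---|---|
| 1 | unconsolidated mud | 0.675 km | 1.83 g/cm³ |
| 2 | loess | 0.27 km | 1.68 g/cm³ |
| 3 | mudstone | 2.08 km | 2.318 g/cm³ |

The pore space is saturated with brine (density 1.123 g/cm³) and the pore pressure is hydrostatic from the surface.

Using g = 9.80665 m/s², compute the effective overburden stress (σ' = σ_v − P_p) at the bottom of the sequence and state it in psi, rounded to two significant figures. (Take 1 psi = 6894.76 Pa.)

4400 psi

Overburden (lithostatic) stress σ_v:
unconsolidated mud: 1830 kg/m³ × 9.80665 m/s² × 675 m = 1.211×10^7 Pa = 12.11 MPa
loess: 1680 kg/m³ × 9.80665 m/s² × 270 m = 4.448×10^6 Pa = 4.448 MPa
mudstone: 2318 kg/m³ × 9.80665 m/s² × 2080 m = 4.728×10^7 Pa = 47.28 MPa
Total = 12.11 + 4.448 + 47.28 = 63.844 MPa
Pore pressure P_p = 1123 kg/m³ × 9.80665 m/s² × 3025 m = 3.331×10^7 Pa = 33.31 MPa
Effective stress σ' = σ_v − P_p = 63.84 − 33.31 = 30.530 MPa = 4428.0 psi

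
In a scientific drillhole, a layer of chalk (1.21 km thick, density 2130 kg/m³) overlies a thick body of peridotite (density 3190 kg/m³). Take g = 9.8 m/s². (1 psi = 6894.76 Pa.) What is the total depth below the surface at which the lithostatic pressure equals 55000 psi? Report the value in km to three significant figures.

Pressure at base of upper layers: 2130×9.8×1210 = 2.526×10^7 Pa = 3663 psi
Remaining pressure to be supplied by peridotite: 3.792×10^8 − 2.526×10^7 = 3.540×10^8 Pa
Additional depth in peridotite = 3.540×10^8 Pa / (3190 kg/m³ × 9.8 m/s²) = 11322 m
Total depth = 1210 m + 11322 m = 12532 m
= 12.532 km

12.5 km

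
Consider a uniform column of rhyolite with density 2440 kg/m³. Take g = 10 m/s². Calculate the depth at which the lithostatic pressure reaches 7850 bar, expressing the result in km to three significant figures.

h = P/(ρg) = 7850 bar / (2440 kg/m³ × 10 m/s²) = 7.850×10^8 Pa / 24400 Pa/m = 32172 m
= 32.172 km

32.2 km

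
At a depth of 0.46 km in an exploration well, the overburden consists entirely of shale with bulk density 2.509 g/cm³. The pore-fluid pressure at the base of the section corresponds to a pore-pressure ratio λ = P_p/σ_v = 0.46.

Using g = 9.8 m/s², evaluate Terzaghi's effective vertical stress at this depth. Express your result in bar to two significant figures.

Overburden (lithostatic) stress σ_v:
shale: 2509 kg/m³ × 9.8 m/s² × 460 m = 1.131×10^7 Pa = 11.31 MPa
Pore pressure P_p = λ·σ_v = 0.46 × 11.31 MPa = 5.203 MPa
Effective stress σ' = σ_v − P_p = 11.31 − 5.203 = 6.1077 MPa = 61.077 bar

61 bar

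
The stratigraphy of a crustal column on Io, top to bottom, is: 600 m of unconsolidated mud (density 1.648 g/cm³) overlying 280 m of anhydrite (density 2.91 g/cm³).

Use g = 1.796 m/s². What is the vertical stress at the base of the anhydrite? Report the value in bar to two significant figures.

32 bar

unconsolidated mud: 1648 kg/m³ × 1.796 m/s² × 600 m = 1.776×10^6 Pa = 17.76 bar
anhydrite: 2910 kg/m³ × 1.796 m/s² × 280 m = 1.463×10^6 Pa = 14.63 bar
Total = 17.76 + 14.63 = 32.393 bar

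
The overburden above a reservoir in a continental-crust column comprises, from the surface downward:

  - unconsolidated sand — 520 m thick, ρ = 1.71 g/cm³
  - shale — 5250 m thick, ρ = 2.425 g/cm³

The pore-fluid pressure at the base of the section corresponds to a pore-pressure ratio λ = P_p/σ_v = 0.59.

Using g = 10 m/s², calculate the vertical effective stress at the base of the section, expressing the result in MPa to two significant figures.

56 MPa

Overburden (lithostatic) stress σ_v:
unconsolidated sand: 1710 kg/m³ × 10 m/s² × 520 m = 8.892×10^6 Pa = 8.892 MPa
shale: 2425 kg/m³ × 10 m/s² × 5250 m = 1.273×10^8 Pa = 127.3 MPa
Total = 8.892 + 127.3 = 136.20 MPa
Pore pressure P_p = λ·σ_v = 0.59 × 136.2 MPa = 80.36 MPa
Effective stress σ' = σ_v − P_p = 136.2 − 80.36 = 55.844 MPa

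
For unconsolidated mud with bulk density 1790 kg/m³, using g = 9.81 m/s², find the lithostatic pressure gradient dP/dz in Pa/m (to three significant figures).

17600 Pa/m

dP/dz = ρg = 1790 kg/m³ × 9.81 m/s² = 17560 Pa/m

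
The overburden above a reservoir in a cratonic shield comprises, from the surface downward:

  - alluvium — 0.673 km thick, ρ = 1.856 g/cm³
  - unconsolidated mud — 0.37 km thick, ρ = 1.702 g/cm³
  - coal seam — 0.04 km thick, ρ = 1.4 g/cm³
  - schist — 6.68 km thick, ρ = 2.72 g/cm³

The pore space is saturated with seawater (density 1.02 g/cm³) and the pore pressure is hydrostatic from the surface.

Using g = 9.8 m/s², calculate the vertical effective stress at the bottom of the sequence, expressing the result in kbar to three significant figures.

1.19 kbar

Overburden (lithostatic) stress σ_v:
alluvium: 1856 kg/m³ × 9.8 m/s² × 673 m = 1.224×10^7 Pa = 12.24 MPa
unconsolidated mud: 1702 kg/m³ × 9.8 m/s² × 370 m = 6.171×10^6 Pa = 6.171 MPa
coal seam: 1400 kg/m³ × 9.8 m/s² × 40 m = 5.488×10^5 Pa = 0.5488 MPa
schist: 2720 kg/m³ × 9.8 m/s² × 6680 m = 1.781×10^8 Pa = 178.1 MPa
Total = 12.24 + 6.171 + 0.5488 + 178.1 = 197.02 MPa
Pore pressure P_p = 1020 kg/m³ × 9.8 m/s² × 7763 m = 7.760×10^7 Pa = 77.60 MPa
Effective stress σ' = σ_v − P_p = 197.0 − 77.60 = 119.42 MPa = 1.1942 kbar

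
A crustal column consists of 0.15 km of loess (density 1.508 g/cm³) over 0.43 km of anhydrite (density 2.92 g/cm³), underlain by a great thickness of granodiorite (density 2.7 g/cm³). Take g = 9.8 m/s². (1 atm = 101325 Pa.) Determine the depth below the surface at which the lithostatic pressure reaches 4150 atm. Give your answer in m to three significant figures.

15900 m

Pressure at base of upper layers: 1508×9.8×150 + 2920×9.8×430 = 1.452×10^7 Pa = 143.3 atm
Remaining pressure to be supplied by granodiorite: 4.205×10^8 − 1.452×10^7 = 4.060×10^8 Pa
Additional depth in granodiorite = 4.060×10^8 Pa / (2700 kg/m³ × 9.8 m/s²) = 15343 m
Total depth = 580 m + 15343 m = 15923 m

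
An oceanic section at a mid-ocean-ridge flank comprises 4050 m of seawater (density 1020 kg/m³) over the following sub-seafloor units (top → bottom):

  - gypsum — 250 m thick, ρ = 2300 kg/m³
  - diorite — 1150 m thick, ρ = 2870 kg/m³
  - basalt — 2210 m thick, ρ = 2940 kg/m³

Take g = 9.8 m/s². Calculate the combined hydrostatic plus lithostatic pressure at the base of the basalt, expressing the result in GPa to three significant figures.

seawater: 1020 kg/m³ × 9.8 m/s² × 4050 m = 4.048×10^7 Pa = 0.04048 GPa
gypsum: 2300 kg/m³ × 9.8 m/s² × 250 m = 5.635×10^6 Pa = 5.635×10^-3 GPa
diorite: 2870 kg/m³ × 9.8 m/s² × 1150 m = 3.234×10^7 Pa = 0.03234 GPa
basalt: 2940 kg/m³ × 9.8 m/s² × 2210 m = 6.367×10^7 Pa = 0.06367 GPa
Total = 0.04048 + 5.635×10^-3 + 0.03234 + 0.06367 = 0.14214 GPa

0.142 GPa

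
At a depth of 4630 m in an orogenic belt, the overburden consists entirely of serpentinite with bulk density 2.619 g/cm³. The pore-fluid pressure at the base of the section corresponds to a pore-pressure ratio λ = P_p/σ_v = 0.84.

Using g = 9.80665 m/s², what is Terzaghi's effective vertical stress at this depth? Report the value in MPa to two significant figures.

Overburden (lithostatic) stress σ_v:
serpentinite: 2619 kg/m³ × 9.80665 m/s² × 4630 m = 1.189×10^8 Pa = 118.9 MPa
Pore pressure P_p = λ·σ_v = 0.84 × 118.9 MPa = 99.89 MPa
Effective stress σ' = σ_v − P_p = 118.9 − 99.89 = 19.026 MPa

19 MPa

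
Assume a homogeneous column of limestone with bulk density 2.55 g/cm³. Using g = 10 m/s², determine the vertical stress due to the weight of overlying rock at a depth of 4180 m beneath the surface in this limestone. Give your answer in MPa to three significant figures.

limestone: 2550 kg/m³ × 10 m/s² × 4180 m = 1.066×10^8 Pa = 106.6 MPa

107 MPa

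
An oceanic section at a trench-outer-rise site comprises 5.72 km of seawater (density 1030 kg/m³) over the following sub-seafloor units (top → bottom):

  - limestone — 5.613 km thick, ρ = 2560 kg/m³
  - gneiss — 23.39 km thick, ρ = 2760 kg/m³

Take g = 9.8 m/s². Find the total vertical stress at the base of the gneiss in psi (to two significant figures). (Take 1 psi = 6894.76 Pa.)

120000 psi

seawater: 1030 kg/m³ × 9.8 m/s² × 5720 m = 5.774×10^7 Pa = 8374 psi
limestone: 2560 kg/m³ × 9.8 m/s² × 5613 m = 1.408×10^8 Pa = 20424 psi
gneiss: 2760 kg/m³ × 9.8 m/s² × 23390 m = 6.327×10^8 Pa = 91759 psi
Total = 8374 + 20424 + 91759 = 1.2056×10^5 psi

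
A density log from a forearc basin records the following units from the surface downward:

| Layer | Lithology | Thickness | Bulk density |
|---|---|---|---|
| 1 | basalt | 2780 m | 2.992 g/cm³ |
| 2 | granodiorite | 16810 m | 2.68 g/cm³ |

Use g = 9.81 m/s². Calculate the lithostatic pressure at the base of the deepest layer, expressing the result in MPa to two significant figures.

basalt: 2992 kg/m³ × 9.81 m/s² × 2780 m = 8.160×10^7 Pa = 81.60 MPa
granodiorite: 2680 kg/m³ × 9.81 m/s² × 16810 m = 4.419×10^8 Pa = 441.9 MPa
Total = 81.60 + 441.9 = 523.55 MPa

520 MPa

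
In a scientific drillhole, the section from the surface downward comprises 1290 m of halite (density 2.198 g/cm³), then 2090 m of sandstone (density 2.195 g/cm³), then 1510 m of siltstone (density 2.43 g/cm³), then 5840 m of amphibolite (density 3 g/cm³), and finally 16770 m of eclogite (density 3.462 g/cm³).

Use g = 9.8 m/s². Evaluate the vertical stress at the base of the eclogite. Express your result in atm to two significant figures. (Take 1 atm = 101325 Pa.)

halite: 2198 kg/m³ × 9.8 m/s² × 1290 m = 2.779×10^7 Pa = 274.2 atm
sandstone: 2195 kg/m³ × 9.8 m/s² × 2090 m = 4.496×10^7 Pa = 443.7 atm
siltstone: 2430 kg/m³ × 9.8 m/s² × 1510 m = 3.596×10^7 Pa = 354.9 atm
amphibolite: 3000 kg/m³ × 9.8 m/s² × 5840 m = 1.717×10^8 Pa = 1695 atm
eclogite: 3462 kg/m³ × 9.8 m/s² × 16770 m = 5.690×10^8 Pa = 5615 atm
Total = 274.2 + 443.7 + 354.9 + 1695 + 5615 = 8382.6 atm

8400 atm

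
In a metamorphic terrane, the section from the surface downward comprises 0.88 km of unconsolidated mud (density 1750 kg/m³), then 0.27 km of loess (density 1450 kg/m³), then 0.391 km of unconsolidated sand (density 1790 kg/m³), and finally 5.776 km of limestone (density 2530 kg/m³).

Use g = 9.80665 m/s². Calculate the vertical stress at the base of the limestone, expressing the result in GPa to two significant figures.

0.17 GPa

unconsolidated mud: 1750 kg/m³ × 9.80665 m/s² × 880 m = 1.510×10^7 Pa = 0.01510 GPa
loess: 1450 kg/m³ × 9.80665 m/s² × 270 m = 3.839×10^6 Pa = 3.839×10^-3 GPa
unconsolidated sand: 1790 kg/m³ × 9.80665 m/s² × 391 m = 6.864×10^6 Pa = 6.864×10^-3 GPa
limestone: 2530 kg/m³ × 9.80665 m/s² × 5776 m = 1.433×10^8 Pa = 0.1433 GPa
Total = 0.01510 + 3.839×10^-3 + 6.864×10^-3 + 0.1433 = 0.16911 GPa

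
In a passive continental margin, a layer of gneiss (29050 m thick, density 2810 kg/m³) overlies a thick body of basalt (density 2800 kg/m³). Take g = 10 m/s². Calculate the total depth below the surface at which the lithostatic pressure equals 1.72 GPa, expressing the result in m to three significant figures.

Pressure at base of upper layers: 2810×10×29050 = 8.163×10^8 Pa = 0.8163 GPa
Remaining pressure to be supplied by basalt: 1.720×10^9 − 8.163×10^8 = 9.037×10^8 Pa
Additional depth in basalt = 9.037×10^8 Pa / (2800 kg/m³ × 10 m/s²) = 32275 m
Total depth = 29050 m + 32275 m = 61325 m

61300 m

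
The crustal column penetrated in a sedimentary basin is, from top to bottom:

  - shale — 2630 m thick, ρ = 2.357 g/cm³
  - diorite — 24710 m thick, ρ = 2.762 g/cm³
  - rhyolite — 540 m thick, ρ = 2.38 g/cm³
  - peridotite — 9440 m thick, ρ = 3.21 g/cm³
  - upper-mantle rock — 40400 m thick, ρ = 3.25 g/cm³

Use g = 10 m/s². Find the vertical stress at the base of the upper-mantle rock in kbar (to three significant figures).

shale: 2357 kg/m³ × 10 m/s² × 2630 m = 6.199×10^7 Pa = 0.6199 kbar
diorite: 2762 kg/m³ × 10 m/s² × 24710 m = 6.825×10^8 Pa = 6.825 kbar
rhyolite: 2380 kg/m³ × 10 m/s² × 540 m = 1.285×10^7 Pa = 0.1285 kbar
peridotite: 3210 kg/m³ × 10 m/s² × 9440 m = 3.030×10^8 Pa = 3.030 kbar
upper-mantle rock: 3250 kg/m³ × 10 m/s² × 40400 m = 1.313×10^9 Pa = 13.13 kbar
Total = 0.6199 + 6.825 + 0.1285 + 3.030 + 13.13 = 23.734 kbar

23.7 kbar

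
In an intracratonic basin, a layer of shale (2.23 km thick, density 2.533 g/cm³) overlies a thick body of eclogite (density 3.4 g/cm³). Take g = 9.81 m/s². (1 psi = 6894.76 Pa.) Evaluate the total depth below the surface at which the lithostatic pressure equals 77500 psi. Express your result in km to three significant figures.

16.6 km

Pressure at base of upper layers: 2533×9.81×2230 = 5.541×10^7 Pa = 8037 psi
Remaining pressure to be supplied by eclogite: 5.343×10^8 − 5.541×10^7 = 4.789×10^8 Pa
Additional depth in eclogite = 4.789×10^8 Pa / (3400 kg/m³ × 9.81 m/s²) = 14359 m
Total depth = 2230 m + 14359 m = 16589 m
= 16.589 km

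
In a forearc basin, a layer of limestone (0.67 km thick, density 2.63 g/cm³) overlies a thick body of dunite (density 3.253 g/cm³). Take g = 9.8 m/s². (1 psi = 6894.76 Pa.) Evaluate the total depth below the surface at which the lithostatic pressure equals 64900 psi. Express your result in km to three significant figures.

14.2 km

Pressure at base of upper layers: 2630×9.8×670 = 1.727×10^7 Pa = 2505 psi
Remaining pressure to be supplied by dunite: 4.475×10^8 − 1.727×10^7 = 4.302×10^8 Pa
Additional depth in dunite = 4.302×10^8 Pa / (3253 kg/m³ × 9.8 m/s²) = 13495 m
Total depth = 670 m + 13495 m = 14165 m
= 14.165 km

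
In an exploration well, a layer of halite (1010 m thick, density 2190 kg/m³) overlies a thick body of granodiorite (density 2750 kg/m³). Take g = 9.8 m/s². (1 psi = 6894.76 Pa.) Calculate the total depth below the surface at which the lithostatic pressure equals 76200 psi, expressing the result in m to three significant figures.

Pressure at base of upper layers: 2190×9.8×1010 = 2.168×10^7 Pa = 3144 psi
Remaining pressure to be supplied by granodiorite: 5.254×10^8 − 2.168×10^7 = 5.037×10^8 Pa
Additional depth in granodiorite = 5.037×10^8 Pa / (2750 kg/m³ × 9.8 m/s²) = 18690 m
Total depth = 1010 m + 18690 m = 19700 m

19700 m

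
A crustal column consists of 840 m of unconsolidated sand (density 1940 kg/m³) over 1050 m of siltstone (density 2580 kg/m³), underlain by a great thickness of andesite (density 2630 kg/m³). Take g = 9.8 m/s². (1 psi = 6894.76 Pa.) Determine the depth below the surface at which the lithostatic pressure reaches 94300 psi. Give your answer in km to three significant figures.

25.5 km

Pressure at base of upper layers: 1940×9.8×840 + 2580×9.8×1050 = 4.252×10^7 Pa = 6167 psi
Remaining pressure to be supplied by andesite: 6.502×10^8 − 4.252×10^7 = 6.077×10^8 Pa
Additional depth in andesite = 6.077×10^8 Pa / (2630 kg/m³ × 9.8 m/s²) = 23576 m
Total depth = 1890 m + 23576 m = 25466 m
= 25.466 km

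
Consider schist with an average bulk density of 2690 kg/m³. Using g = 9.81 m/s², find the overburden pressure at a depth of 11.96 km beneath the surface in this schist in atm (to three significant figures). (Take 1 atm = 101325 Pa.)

schist: 2690 kg/m³ × 9.81 m/s² × 11960 m = 3.156×10^8 Pa = 3115 atm

3110 atm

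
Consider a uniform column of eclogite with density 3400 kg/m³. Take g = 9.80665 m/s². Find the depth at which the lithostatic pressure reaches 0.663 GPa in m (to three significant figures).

19900 m

h = P/(ρg) = 0.663 GPa / (3400 kg/m³ × 9.80665 m/s²) = 6.630×10^8 Pa / 33343 Pa/m = 19884 m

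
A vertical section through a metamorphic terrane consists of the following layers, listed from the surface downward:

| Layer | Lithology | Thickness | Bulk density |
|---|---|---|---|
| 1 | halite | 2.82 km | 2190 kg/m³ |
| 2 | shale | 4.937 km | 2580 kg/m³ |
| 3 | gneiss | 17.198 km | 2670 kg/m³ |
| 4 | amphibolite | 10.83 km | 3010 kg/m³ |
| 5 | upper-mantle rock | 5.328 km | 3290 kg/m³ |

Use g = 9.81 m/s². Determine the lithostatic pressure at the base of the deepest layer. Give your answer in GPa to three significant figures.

halite: 2190 kg/m³ × 9.81 m/s² × 2820 m = 6.058×10^7 Pa = 0.06058 GPa
shale: 2580 kg/m³ × 9.81 m/s² × 4937 m = 1.250×10^8 Pa = 0.1250 GPa
gneiss: 2670 kg/m³ × 9.81 m/s² × 17198 m = 4.505×10^8 Pa = 0.4505 GPa
amphibolite: 3010 kg/m³ × 9.81 m/s² × 10830 m = 3.198×10^8 Pa = 0.3198 GPa
upper-mantle rock: 3290 kg/m³ × 9.81 m/s² × 5328 m = 1.720×10^8 Pa = 0.1720 GPa
Total = 0.06058 + 0.1250 + 0.4505 + 0.3198 + 0.1720 = 1.1278 GPa

1.13 GPa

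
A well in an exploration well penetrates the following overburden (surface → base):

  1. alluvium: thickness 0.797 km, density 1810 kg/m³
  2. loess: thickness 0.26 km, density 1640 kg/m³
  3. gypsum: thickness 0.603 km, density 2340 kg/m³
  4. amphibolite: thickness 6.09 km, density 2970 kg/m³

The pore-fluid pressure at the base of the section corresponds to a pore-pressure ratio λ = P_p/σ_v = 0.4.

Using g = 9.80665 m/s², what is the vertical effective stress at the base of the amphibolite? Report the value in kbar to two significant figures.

1.3 kbar

Overburden (lithostatic) stress σ_v:
alluvium: 1810 kg/m³ × 9.80665 m/s² × 797 m = 1.415×10^7 Pa = 14.15 MPa
loess: 1640 kg/m³ × 9.80665 m/s² × 260 m = 4.182×10^6 Pa = 4.182 MPa
gypsum: 2340 kg/m³ × 9.80665 m/s² × 603 m = 1.384×10^7 Pa = 13.84 MPa
amphibolite: 2970 kg/m³ × 9.80665 m/s² × 6090 m = 1.774×10^8 Pa = 177.4 MPa
Total = 14.15 + 4.182 + 13.84 + 177.4 = 209.54 MPa
Pore pressure P_p = λ·σ_v = 0.4 × 209.5 MPa = 83.82 MPa
Effective stress σ' = σ_v − P_p = 209.5 − 83.82 = 125.72 MPa = 1.2572 kbar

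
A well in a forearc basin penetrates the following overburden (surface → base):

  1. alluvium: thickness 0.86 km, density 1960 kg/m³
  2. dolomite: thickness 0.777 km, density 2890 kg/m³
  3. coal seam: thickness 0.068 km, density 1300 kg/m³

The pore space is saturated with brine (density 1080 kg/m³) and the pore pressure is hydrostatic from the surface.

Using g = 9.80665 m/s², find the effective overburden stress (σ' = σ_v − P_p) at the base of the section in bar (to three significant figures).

214 bar

Overburden (lithostatic) stress σ_v:
alluvium: 1960 kg/m³ × 9.80665 m/s² × 860 m = 1.653×10^7 Pa = 16.53 MPa
dolomite: 2890 kg/m³ × 9.80665 m/s² × 777 m = 2.202×10^7 Pa = 22.02 MPa
coal seam: 1300 kg/m³ × 9.80665 m/s² × 68 m = 8.669×10^5 Pa = 0.8669 MPa
Total = 16.53 + 22.02 + 0.8669 = 39.418 MPa
Pore pressure P_p = 1080 kg/m³ × 9.80665 m/s² × 1705 m = 1.806×10^7 Pa = 18.06 MPa
Effective stress σ' = σ_v − P_p = 39.42 − 18.06 = 21.360 MPa = 213.60 bar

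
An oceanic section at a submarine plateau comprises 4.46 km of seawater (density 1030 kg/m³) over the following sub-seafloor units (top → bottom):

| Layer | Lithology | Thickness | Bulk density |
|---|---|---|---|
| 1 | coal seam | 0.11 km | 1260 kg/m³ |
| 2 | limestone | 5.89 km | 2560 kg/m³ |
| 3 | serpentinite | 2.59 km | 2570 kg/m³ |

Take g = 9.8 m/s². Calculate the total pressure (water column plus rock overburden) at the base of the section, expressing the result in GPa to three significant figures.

seawater: 1030 kg/m³ × 9.8 m/s² × 4460 m = 4.502×10^7 Pa = 0.04502 GPa
coal seam: 1260 kg/m³ × 9.8 m/s² × 110 m = 1.358×10^6 Pa = 1.358×10^-3 GPa
limestone: 2560 kg/m³ × 9.8 m/s² × 5890 m = 1.478×10^8 Pa = 0.1478 GPa
serpentinite: 2570 kg/m³ × 9.8 m/s² × 2590 m = 6.523×10^7 Pa = 0.06523 GPa
Total = 0.04502 + 1.358×10^-3 + 0.1478 + 0.06523 = 0.25938 GPa

0.259 GPa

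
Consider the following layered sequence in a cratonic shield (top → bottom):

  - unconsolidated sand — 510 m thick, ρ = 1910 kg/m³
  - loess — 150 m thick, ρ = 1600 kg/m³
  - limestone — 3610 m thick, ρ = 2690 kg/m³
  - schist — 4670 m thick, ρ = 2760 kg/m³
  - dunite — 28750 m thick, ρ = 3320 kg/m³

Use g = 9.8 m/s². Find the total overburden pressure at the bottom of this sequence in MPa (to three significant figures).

1170 MPa

unconsolidated sand: 1910 kg/m³ × 9.8 m/s² × 510 m = 9.546×10^6 Pa = 9.546 MPa
loess: 1600 kg/m³ × 9.8 m/s² × 150 m = 2.352×10^6 Pa = 2.352 MPa
limestone: 2690 kg/m³ × 9.8 m/s² × 3610 m = 9.517×10^7 Pa = 95.17 MPa
schist: 2760 kg/m³ × 9.8 m/s² × 4670 m = 1.263×10^8 Pa = 126.3 MPa
dunite: 3320 kg/m³ × 9.8 m/s² × 28750 m = 9.354×10^8 Pa = 935.4 MPa
Total = 9.546 + 2.352 + 95.17 + 126.3 + 935.4 = 1168.8 MPa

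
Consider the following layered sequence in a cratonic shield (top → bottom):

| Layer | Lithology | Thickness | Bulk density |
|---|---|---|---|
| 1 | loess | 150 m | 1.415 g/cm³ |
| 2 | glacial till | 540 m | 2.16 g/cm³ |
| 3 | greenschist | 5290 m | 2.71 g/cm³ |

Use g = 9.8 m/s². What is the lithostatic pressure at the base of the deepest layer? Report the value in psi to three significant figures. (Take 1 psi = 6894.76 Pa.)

22300 psi

loess: 1415 kg/m³ × 9.8 m/s² × 150 m = 2.080×10^6 Pa = 301.7 psi
glacial till: 2160 kg/m³ × 9.8 m/s² × 540 m = 1.143×10^7 Pa = 1658 psi
greenschist: 2710 kg/m³ × 9.8 m/s² × 5290 m = 1.405×10^8 Pa = 20377 psi
Total = 301.7 + 1658 + 20377 = 22336 psi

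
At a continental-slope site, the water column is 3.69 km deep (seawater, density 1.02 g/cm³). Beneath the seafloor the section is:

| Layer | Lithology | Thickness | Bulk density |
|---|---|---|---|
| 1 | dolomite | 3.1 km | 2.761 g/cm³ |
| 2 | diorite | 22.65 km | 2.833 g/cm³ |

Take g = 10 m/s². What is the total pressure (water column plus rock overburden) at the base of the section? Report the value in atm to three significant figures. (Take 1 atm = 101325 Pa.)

7550 atm

seawater: 1020 kg/m³ × 10 m/s² × 3690 m = 3.764×10^7 Pa = 371.5 atm
dolomite: 2761 kg/m³ × 10 m/s² × 3100 m = 8.559×10^7 Pa = 844.7 atm
diorite: 2833 kg/m³ × 10 m/s² × 22650 m = 6.417×10^8 Pa = 6333 atm
Total = 371.5 + 844.7 + 6333 = 7549.0 atm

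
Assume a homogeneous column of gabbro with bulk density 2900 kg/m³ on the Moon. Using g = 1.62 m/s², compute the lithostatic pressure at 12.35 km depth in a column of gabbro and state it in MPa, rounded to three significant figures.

58.0 MPa

gabbro: 2900 kg/m³ × 1.62 m/s² × 12350 m = 5.802×10^7 Pa = 58.02 MPa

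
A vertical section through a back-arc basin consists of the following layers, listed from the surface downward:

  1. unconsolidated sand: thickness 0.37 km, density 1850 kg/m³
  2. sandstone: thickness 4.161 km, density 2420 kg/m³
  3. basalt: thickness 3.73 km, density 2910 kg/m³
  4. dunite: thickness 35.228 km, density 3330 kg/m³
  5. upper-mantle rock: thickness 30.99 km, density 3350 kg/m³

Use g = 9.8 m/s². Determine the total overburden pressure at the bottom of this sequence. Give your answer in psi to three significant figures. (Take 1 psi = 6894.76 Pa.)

unconsolidated sand: 1850 kg/m³ × 9.8 m/s² × 370 m = 6.708×10^6 Pa = 972.9 psi
sandstone: 2420 kg/m³ × 9.8 m/s² × 4161 m = 9.868×10^7 Pa = 14313 psi
basalt: 2910 kg/m³ × 9.8 m/s² × 3730 m = 1.064×10^8 Pa = 15428 psi
dunite: 3330 kg/m³ × 9.8 m/s² × 35228 m = 1.150×10^9 Pa = 1.667×10^5 psi
upper-mantle rock: 3350 kg/m³ × 9.8 m/s² × 30990 m = 1.017×10^9 Pa = 1.476×10^5 psi
Total = 972.9 + 14313 + 15428 + 1.667×10^5 + 1.476×10^5 = 3.4502×10^5 psi

345000 psi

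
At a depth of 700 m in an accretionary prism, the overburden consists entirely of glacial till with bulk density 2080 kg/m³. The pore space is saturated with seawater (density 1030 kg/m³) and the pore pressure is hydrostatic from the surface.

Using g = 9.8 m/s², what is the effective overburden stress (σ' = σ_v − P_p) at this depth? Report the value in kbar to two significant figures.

0.072 kbar

Overburden (lithostatic) stress σ_v:
glacial till: 2080 kg/m³ × 9.8 m/s² × 700 m = 1.427×10^7 Pa = 14.27 MPa
Pore pressure P_p = 1030 kg/m³ × 9.8 m/s² × 700 m = 7.066×10^6 Pa = 7.066 MPa
Effective stress σ' = σ_v − P_p = 14.27 − 7.066 = 7.2030 MPa = 0.072030 kbar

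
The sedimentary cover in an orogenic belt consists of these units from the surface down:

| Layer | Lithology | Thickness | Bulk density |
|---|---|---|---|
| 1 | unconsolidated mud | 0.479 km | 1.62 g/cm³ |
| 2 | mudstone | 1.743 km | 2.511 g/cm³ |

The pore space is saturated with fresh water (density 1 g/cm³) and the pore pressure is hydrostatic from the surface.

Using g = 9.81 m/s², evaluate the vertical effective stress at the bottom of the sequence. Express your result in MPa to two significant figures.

Overburden (lithostatic) stress σ_v:
unconsolidated mud: 1620 kg/m³ × 9.81 m/s² × 479 m = 7.612×10^6 Pa = 7.612 MPa
mudstone: 2511 kg/m³ × 9.81 m/s² × 1743 m = 4.294×10^7 Pa = 42.94 MPa
Total = 7.612 + 42.94 = 50.548 MPa
Pore pressure P_p = 1000 kg/m³ × 9.81 m/s² × 2222 m = 2.180×10^7 Pa = 21.80 MPa
Effective stress σ' = σ_v − P_p = 50.55 − 21.80 = 28.750 MPa

29 MPa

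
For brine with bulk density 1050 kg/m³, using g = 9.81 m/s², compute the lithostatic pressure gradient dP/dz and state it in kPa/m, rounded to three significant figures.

10.3 kPa/m

dP/dz = ρg = 1050 kg/m³ × 9.81 m/s² = 10300 Pa/m
= 10300 Pa/m × (1 kPa/m / 1000.0 Pa/m) = 10.300 kPa/m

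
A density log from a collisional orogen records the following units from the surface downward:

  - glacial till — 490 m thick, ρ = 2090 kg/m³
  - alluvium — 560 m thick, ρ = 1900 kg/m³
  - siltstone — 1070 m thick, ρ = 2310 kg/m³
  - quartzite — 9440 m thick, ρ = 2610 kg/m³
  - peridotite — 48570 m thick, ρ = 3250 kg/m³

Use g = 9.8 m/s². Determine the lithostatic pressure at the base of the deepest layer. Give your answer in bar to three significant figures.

glacial till: 2090 kg/m³ × 9.8 m/s² × 490 m = 1.004×10^7 Pa = 100.4 bar
alluvium: 1900 kg/m³ × 9.8 m/s² × 560 m = 1.043×10^7 Pa = 104.3 bar
siltstone: 2310 kg/m³ × 9.8 m/s² × 1070 m = 2.422×10^7 Pa = 242.2 bar
quartzite: 2610 kg/m³ × 9.8 m/s² × 9440 m = 2.415×10^8 Pa = 2415 bar
peridotite: 3250 kg/m³ × 9.8 m/s² × 48570 m = 1.547×10^9 Pa = 15470 bar
Total = 100.4 + 104.3 + 242.2 + 2415 + 15470 = 18331 bar

18300 bar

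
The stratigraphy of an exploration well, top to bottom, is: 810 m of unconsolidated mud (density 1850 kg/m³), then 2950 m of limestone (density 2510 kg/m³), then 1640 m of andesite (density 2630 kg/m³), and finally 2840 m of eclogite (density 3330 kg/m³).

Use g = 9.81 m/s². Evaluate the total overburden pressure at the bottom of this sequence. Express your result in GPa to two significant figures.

unconsolidated mud: 1850 kg/m³ × 9.81 m/s² × 810 m = 1.470×10^7 Pa = 0.01470 GPa
limestone: 2510 kg/m³ × 9.81 m/s² × 2950 m = 7.264×10^7 Pa = 0.07264 GPa
andesite: 2630 kg/m³ × 9.81 m/s² × 1640 m = 4.231×10^7 Pa = 0.04231 GPa
eclogite: 3330 kg/m³ × 9.81 m/s² × 2840 m = 9.278×10^7 Pa = 0.09278 GPa
Total = 0.01470 + 0.07264 + 0.04231 + 0.09278 = 0.22243 GPa

0.22 GPa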